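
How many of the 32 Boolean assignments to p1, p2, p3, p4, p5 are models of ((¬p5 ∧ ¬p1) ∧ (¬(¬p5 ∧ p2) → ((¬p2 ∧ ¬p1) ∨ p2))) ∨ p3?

20

Initial set: {T (((¬p5 ∧ ¬p1) ∧ (¬(¬p5 ∧ p2) → ((¬p2 ∧ ¬p1) ∨ p2))) ∨ p3)}.
T (((¬p5 ∧ ¬p1) ∧ (¬(¬p5 ∧ p2) → ((¬p2 ∧ ¬p1) ∨ p2))) ∨ p3): β-rule — branch into T ((¬p5 ∧ ¬p1) ∧ (¬(¬p5 ∧ p2) → ((¬p2 ∧ ¬p1) ∨ p2)))  //  T p3.
  branch 1 (add T ((¬p5 ∧ ¬p1) ∧ (¬(¬p5 ∧ p2) → ((¬p2 ∧ ¬p1) ∨ p2)))):
    T ((¬p5 ∧ ¬p1) ∧ (¬(¬p5 ∧ p2) → ((¬p2 ∧ ¬p1) ∨ p2))): α-rule — add T (¬p5 ∧ ¬p1), T (¬(¬p5 ∧ p2) → ((¬p2 ∧ ¬p1) ∨ p2)).
    T (¬p5 ∧ ¬p1): α-rule — add T ¬p5, T ¬p1.
    T (¬(¬p5 ∧ p2) → ((¬p2 ∧ ¬p1) ∨ p2)): β-rule — branch into F ¬(¬p5 ∧ p2)  //  T ((¬p2 ∧ ¬p1) ∨ p2).
      branch 1.1 (add F ¬(¬p5 ∧ p2)):
        F ¬(¬p5 ∧ p2): α-rule — add T ¬p5, T p2.
        ○ open, literals {p1=false, p2=true, p5=false}.
      branch 1.2 (add T ((¬p2 ∧ ¬p1) ∨ p2)):
        T ((¬p2 ∧ ¬p1) ∨ p2): β-rule — branch into T (¬p2 ∧ ¬p1)  //  T p2.
          branch 1.2.1 (add T (¬p2 ∧ ¬p1)):
            T (¬p2 ∧ ¬p1): α-rule — add T ¬p2, T ¬p1.
            ○ open, literals {p1=false, p2=false, p5=false}.
          branch 1.2.2 (add T p2):
            ○ open, literals {p1=false, p2=true, p5=false}.
  branch 2 (add T p3):
    ○ open, literals {p3=true}.
0 branches closed, 4 open.
Each open branch fixes some atoms; the unmentioned ones are free. Counting distinct full assignments: branch {p1=false, p2=true, p5=false} (p3, p4) contributes 4 new; branch {p1=false, p2=false, p5=false} (p3, p4) contributes 4 new; branch {p1=false, p2=true, p5=false} (p3, p4) contributes 0 new; branch {p3=true} (p1, p2, p4, p5) contributes 12 new. Total: 20.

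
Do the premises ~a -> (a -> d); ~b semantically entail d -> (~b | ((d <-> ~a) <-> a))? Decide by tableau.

Yes

Initial set: {(~a -> (a -> d)); ~b; ~(d -> (~b | ((d <-> ~a) <-> a)))}.
~(d -> (~b | ((d <-> ~a) <-> a))): α-rule — add d, ~(~b | ((d <-> ~a) <-> a)).
~(~b | ((d <-> ~a) <-> a)): α-rule — add ~~b, ~((d <-> ~a) <-> a).
× closes — contains both b and ~b.
All 1 branch closes.
Every branch closed, so the premises entail the conclusion.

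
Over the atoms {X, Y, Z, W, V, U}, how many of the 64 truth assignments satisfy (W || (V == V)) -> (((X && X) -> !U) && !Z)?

24

Initial set: {((W || (V == V)) -> (((X && X) -> !U) && !Z))}.
((W || (V == V)) -> (((X && X) -> !U) && !Z)): β-rule — branch into !(W || (V == V))  //  (((X && X) -> !U) && !Z).
  branch 1 (add !(W || (V == V))):
    !(W || (V == V)): α-rule — add !W, !(V == V).
    !(V == V): β-rule — branch into V, !V  //  !V, V.
      branch 1.1 (add V, !V):
        × closes — contains both V and !V.
      branch 1.2 (add !V, V):
        × closes — contains both V and !V.
  branch 2 (add (((X && X) -> !U) && !Z)):
    (((X && X) -> !U) && !Z): α-rule — add ((X && X) -> !U), !Z.
    ((X && X) -> !U): β-rule — branch into !(X && X)  //  !U.
      branch 2.1 (add !(X && X)):
        !(X && X): β-rule — branch into !X  //  !X.
          branch 2.1.1 (add !X):
            ○ open, literals {X=F, Z=F}.
          branch 2.1.2 (add !X):
            ○ open, literals {X=F, Z=F}.
      branch 2.2 (add !U):
        ○ open, literals {U=F, Z=F}.
2 branches closed, 3 open.
Each open branch fixes some atoms; the unmentioned ones are free. Counting distinct full assignments: branch {X=F, Z=F} (Y, W, V, U) contributes 16 new; branch {X=F, Z=F} (Y, W, V, U) contributes 0 new; branch {U=F, Z=F} (X, Y, W, V) contributes 8 new. Total: 24.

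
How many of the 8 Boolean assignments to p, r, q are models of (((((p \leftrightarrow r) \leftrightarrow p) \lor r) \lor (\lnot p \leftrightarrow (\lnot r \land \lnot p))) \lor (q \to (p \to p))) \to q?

4

Initial set: {((((((p \leftrightarrow r) \leftrightarrow p) \lor r) \lor (\lnot p \leftrightarrow (\lnot r \land \lnot p))) \lor (q \to (p \to p))) \to q)}.
((((((p \leftrightarrow r) \leftrightarrow p) \lor r) \lor (\lnot p \leftrightarrow (\lnot r \land \lnot p))) \lor (q \to (p \to p))) \to q): β-rule — branch into \lnot (((((p \leftrightarrow r) \leftrightarrow p) \lor r) \lor (\lnot p \leftrightarrow (\lnot r \land \lnot p))) \lor (q \to (p \to p)))  //  q.
  branch 1 (add \lnot (((((p \leftrightarrow r) \leftrightarrow p) \lor r) \lor (\lnot p \leftrightarrow (\lnot r \land \lnot p))) \lor (q \to (p \to p)))):
    \lnot (((((p \leftrightarrow r) \leftrightarrow p) \lor r) \lor (\lnot p \leftrightarrow (\lnot r \land \lnot p))) \lor (q \to (p \to p))): α-rule — add \lnot ((((p \leftrightarrow r) \leftrightarrow p) \lor r) \lor (\lnot p \leftrightarrow (\lnot r \land \lnot p))), \lnot (q \to (p \to p)).
    \lnot ((((p \leftrightarrow r) \leftrightarrow p) \lor r) \lor (\lnot p \leftrightarrow (\lnot r \land \lnot p))): α-rule — add \lnot (((p \leftrightarrow r) \leftrightarrow p) \lor r), \lnot (\lnot p \leftrightarrow (\lnot r \land \lnot p)).
    \lnot (q \to (p \to p)): α-rule — add q, \lnot (p \to p).
    \lnot (((p \leftrightarrow r) \leftrightarrow p) \lor r): α-rule — add \lnot ((p \leftrightarrow r) \leftrightarrow p), \lnot r.
    \lnot (p \to p): α-rule — add p, \lnot p.
    × closes — contains both p and \lnot p.
  branch 2 (add q):
    ○ open, literals {q=T}.
1 branch closed, 1 open.
Each open branch fixes some atoms; the unmentioned ones are free. Counting distinct full assignments: branch {q=T} (p, r) contributes 4 new. Total: 4.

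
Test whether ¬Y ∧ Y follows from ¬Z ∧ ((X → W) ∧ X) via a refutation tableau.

No

Initial set: {T (¬Z ∧ ((X → W) ∧ X)); F (¬Y ∧ Y)}.
T (¬Z ∧ ((X → W) ∧ X)): α-rule — add T ¬Z, T ((X → W) ∧ X).
T ((X → W) ∧ X): α-rule — add T (X → W), T X.
F (¬Y ∧ Y): β-rule — branch into F ¬Y  //  F Y.
  branch 1 (add F ¬Y):
    T (X → W): β-rule — branch into F X  //  T W.
      branch 1.1 (add F X):
        × closes — contains both X and ¬X.
      branch 1.2 (add T W):
        ○ open, literals {W=T, X=T, Y=T, Z=F}.
  branch 2 (add F Y):
    T (X → W): β-rule — branch into F X  //  T W.
      branch 2.1 (add F X):
        × closes — contains both X and ¬X.
      branch 2.2 (add T W):
        ○ open, literals {W=T, X=T, Y=F, Z=F}.
2 branches closed, 2 open.
An open branch gives a countermodel: W=T, X=T, Y=T, Z=F (unmentioned atoms arbitrary); the premises hold there but the conclusion fails.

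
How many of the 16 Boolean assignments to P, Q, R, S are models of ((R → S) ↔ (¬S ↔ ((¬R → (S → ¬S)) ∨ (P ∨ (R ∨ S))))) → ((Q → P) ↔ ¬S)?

15

Initial set: {(((R → S) ↔ (¬S ↔ ((¬R → (S → ¬S)) ∨ (P ∨ (R ∨ S))))) → ((Q → P) ↔ ¬S))}.
(((R → S) ↔ (¬S ↔ ((¬R → (S → ¬S)) ∨ (P ∨ (R ∨ S))))) → ((Q → P) ↔ ¬S)): β-rule — branch into ¬((R → S) ↔ (¬S ↔ ((¬R → (S → ¬S)) ∨ (P ∨ (R ∨ S)))))  //  ((Q → P) ↔ ¬S).
  branch 1 (add ¬((R → S) ↔ (¬S ↔ ((¬R → (S → ¬S)) ∨ (P ∨ (R ∨ S)))))):
    ¬((R → S) ↔ (¬S ↔ ((¬R → (S → ¬S)) ∨ (P ∨ (R ∨ S))))): β-rule — branch into (R → S), ¬(¬S ↔ ((¬R → (S → ¬S)) ∨ (P ∨ (R ∨ S))))  //  ¬(R → S), (¬S ↔ ((¬R → (S → ¬S)) ∨ (P ∨ (R ∨ S)))).
      branch 1.1 (add (R → S), ¬(¬S ↔ ((¬R → (S → ¬S)) ∨ (P ∨ (R ∨ S))))):
        (R → S): β-rule — branch into ¬R  //  S.
          branch 1.1.1 (add ¬R):
            ¬(¬S ↔ ((¬R → (S → ¬S)) ∨ (P ∨ (R ∨ S)))): β-rule — branch into ¬S, ¬((¬R → (S → ¬S)) ∨ (P ∨ (R ∨ S)))  //  ¬¬S, ((¬R → (S → ¬S)) ∨ (P ∨ (R ∨ S))).
              branch 1.1.1.1 (add ¬S, ¬((¬R → (S → ¬S)) ∨ (P ∨ (R ∨ S)))):
                ¬((¬R → (S → ¬S)) ∨ (P ∨ (R ∨ S))): α-rule — add ¬(¬R → (S → ¬S)), ¬(P ∨ (R ∨ S)).
                ¬(¬R → (S → ¬S)): α-rule — add ¬R, ¬(S → ¬S).
                ¬(P ∨ (R ∨ S)): α-rule — add ¬P, ¬(R ∨ S).
                ¬(S → ¬S): α-rule — add S, ¬¬S.
                × closes — contains both S and ¬S.
              branch 1.1.1.2 (add ¬¬S, ((¬R → (S → ¬S)) ∨ (P ∨ (R ∨ S)))):
                ((¬R → (S → ¬S)) ∨ (P ∨ (R ∨ S))): β-rule — branch into (¬R → (S → ¬S))  //  (P ∨ (R ∨ S)).
                  branch 1.1.1.2.1 (add (¬R → (S → ¬S))):
                    (¬R → (S → ¬S)): β-rule — branch into ¬¬R  //  (S → ¬S).
                      branch 1.1.1.2.1.1 (add ¬¬R):
                        × closes — contains both R and ¬R.
                      branch 1.1.1.2.1.2 (add (S → ¬S)):
                        (S → ¬S): β-rule — branch into ¬S  //  ¬S.
                          branch 1.1.1.2.1.2.1 (add ¬S):
                            × closes — contains both S and ¬S.
                          branch 1.1.1.2.1.2.2 (add ¬S):
                            × closes — contains both S and ¬S.
                  branch 1.1.1.2.2 (add (P ∨ (R ∨ S))):
                    (P ∨ (R ∨ S)): β-rule — branch into P  //  (R ∨ S).
                      branch 1.1.1.2.2.1 (add P):
                        ○ open, literals {P=true, R=false, S=true}.
                      branch 1.1.1.2.2.2 (add (R ∨ S)):
                        (R ∨ S): β-rule — branch into R  //  S.
                          branch 1.1.1.2.2.2.1 (add R):
                            × closes — contains both R and ¬R.
                          branch 1.1.1.2.2.2.2 (add S):
                            ○ open, literals {R=false, S=true}.
          branch 1.1.2 (add S):
            ¬(¬S ↔ ((¬R → (S → ¬S)) ∨ (P ∨ (R ∨ S)))): β-rule — branch into ¬S, ¬((¬R → (S → ¬S)) ∨ (P ∨ (R ∨ S)))  //  ¬¬S, ((¬R → (S → ¬S)) ∨ (P ∨ (R ∨ S))).
              branch 1.1.2.1 (add ¬S, ¬((¬R → (S → ¬S)) ∨ (P ∨ (R ∨ S)))):
                × closes — contains both S and ¬S.
              branch 1.1.2.2 (add ¬¬S, ((¬R → (S → ¬S)) ∨ (P ∨ (R ∨ S)))):
                ((¬R → (S → ¬S)) ∨ (P ∨ (R ∨ S))): β-rule — branch into (¬R → (S → ¬S))  //  (P ∨ (R ∨ S)).
                  branch 1.1.2.2.1 (add (¬R → (S → ¬S))):
                    (¬R → (S → ¬S)): β-rule — branch into ¬¬R  //  (S → ¬S).
                      branch 1.1.2.2.1.1 (add ¬¬R):
                        ○ open, literals {R=true, S=true}.
                      branch 1.1.2.2.1.2 (add (S → ¬S)):
                        (S → ¬S): β-rule — branch into ¬S  //  ¬S.
                          branch 1.1.2.2.1.2.1 (add ¬S):
                            × closes — contains both S and ¬S.
                          branch 1.1.2.2.1.2.2 (add ¬S):
                            × closes — contains both S and ¬S.
                  branch 1.1.2.2.2 (add (P ∨ (R ∨ S))):
                    (P ∨ (R ∨ S)): β-rule — branch into P  //  (R ∨ S).
                      branch 1.1.2.2.2.1 (add P):
                        ○ open, literals {P=true, S=true}.
                      branch 1.1.2.2.2.2 (add (R ∨ S)):
                        (R ∨ S): β-rule — branch into R  //  S.
                          branch 1.1.2.2.2.2.1 (add R):
                            ○ open, literals {R=true, S=true}.
                          branch 1.1.2.2.2.2.2 (add S):
                            ○ open, literals {S=true}.
      branch 1.2 (add ¬(R → S), (¬S ↔ ((¬R → (S → ¬S)) ∨ (P ∨ (R ∨ S))))):
        ¬(R → S): α-rule — add R, ¬S.
        (¬S ↔ ((¬R → (S → ¬S)) ∨ (P ∨ (R ∨ S)))): β-rule — branch into ¬S, ((¬R → (S → ¬S)) ∨ (P ∨ (R ∨ S)))  //  ¬¬S, ¬((¬R → (S → ¬S)) ∨ (P ∨ (R ∨ S))).
          branch 1.2.1 (add ¬S, ((¬R → (S → ¬S)) ∨ (P ∨ (R ∨ S)))):
            ((¬R → (S → ¬S)) ∨ (P ∨ (R ∨ S))): β-rule — branch into (¬R → (S → ¬S))  //  (P ∨ (R ∨ S)).
              branch 1.2.1.1 (add (¬R → (S → ¬S))):
                (¬R → (S → ¬S)): β-rule — branch into ¬¬R  //  (S → ¬S).
                  branch 1.2.1.1.1 (add ¬¬R):
                    ○ open, literals {R=true, S=false}.
                  branch 1.2.1.1.2 (add (S → ¬S)):
                    (S → ¬S): β-rule — branch into ¬S  //  ¬S.
                      branch 1.2.1.1.2.1 (add ¬S):
                        ○ open, literals {R=true, S=false}.
                      branch 1.2.1.1.2.2 (add ¬S):
                        ○ open, literals {R=true, S=false}.
              branch 1.2.1.2 (add (P ∨ (R ∨ S))):
                (P ∨ (R ∨ S)): β-rule — branch into P  //  (R ∨ S).
                  branch 1.2.1.2.1 (add P):
                    ○ open, literals {P=true, R=true, S=false}.
                  branch 1.2.1.2.2 (add (R ∨ S)):
                    (R ∨ S): β-rule — branch into R  //  S.
                      branch 1.2.1.2.2.1 (add R):
                        ○ open, literals {R=true, S=false}.
                      branch 1.2.1.2.2.2 (add S):
                        × closes — contains both S and ¬S.
          branch 1.2.2 (add ¬¬S, ¬((¬R → (S → ¬S)) ∨ (P ∨ (R ∨ S)))):
            × closes — contains both S and ¬S.
  branch 2 (add ((Q → P) ↔ ¬S)):
    ((Q → P) ↔ ¬S): β-rule — branch into (Q → P), ¬S  //  ¬(Q → P), ¬¬S.
      branch 2.1 (add (Q → P), ¬S):
        (Q → P): β-rule — branch into ¬Q  //  P.
          branch 2.1.1 (add ¬Q):
            ○ open, literals {Q=false, S=false}.
          branch 2.1.2 (add P):
            ○ open, literals {P=true, S=false}.
      branch 2.2 (add ¬(Q → P), ¬¬S):
        ¬(Q → P): α-rule — add Q, ¬P.
        ○ open, literals {P=false, Q=true, S=true}.
10 branches closed, 14 open.
Each open branch fixes some atoms; the unmentioned ones are free. Counting distinct full assignments: branch {P=true, R=false, S=true} (Q) contributes 2 new; branch {R=false, S=true} (P, Q) contributes 2 new; branch {R=true, S=true} (P, Q) contributes 4 new; branch {P=true, S=true} (Q, R) contributes 0 new; branch {R=true, S=true} (P, Q) contributes 0 new; branch {S=true} (P, Q, R) contributes 0 new; branch {R=true, S=false} (P, Q) contributes 4 new; branch {R=true, S=false} (P, Q) contributes 0 new; branch {R=true, S=false} (P, Q) contributes 0 new; branch {P=true, R=true, S=false} (Q) contributes 0 new; branch {R=true, S=false} (P, Q) contributes 0 new; branch {Q=false, S=false} (P, R) contributes 2 new; branch {P=true, S=false} (Q, R) contributes 1 new; branch {P=false, Q=true, S=true} (R) contributes 0 new. Total: 15.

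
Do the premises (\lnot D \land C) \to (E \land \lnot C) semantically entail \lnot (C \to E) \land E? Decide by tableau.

No

Initial set: {T ((\lnot D \land C) \to (E \land \lnot C)); F (\lnot (C \to E) \land E)}.
T ((\lnot D \land C) \to (E \land \lnot C)): β-rule — branch into F (\lnot D \land C)  //  T (E \land \lnot C).
  branch 1 (add F (\lnot D \land C)):
    F (\lnot (C \to E) \land E): β-rule — branch into F \lnot (C \to E)  //  F E.
      branch 1.1 (add F \lnot (C \to E)):
        F (\lnot D \land C): β-rule — branch into F \lnot D  //  F C.
          branch 1.1.1 (add F \lnot D):
            F \lnot (C \to E): β-rule — branch into F C  //  T E.
              branch 1.1.1.1 (add F C):
                ○ open, literals {C=0, D=1}.
              branch 1.1.1.2 (add T E):
                ○ open, literals {D=1, E=1}.
          branch 1.1.2 (add F C):
            F \lnot (C \to E): β-rule — branch into F C  //  T E.
              branch 1.1.2.1 (add F C):
                ○ open, literals {C=0}.
              branch 1.1.2.2 (add T E):
                ○ open, literals {C=0, E=1}.
      branch 1.2 (add F E):
        F (\lnot D \land C): β-rule — branch into F \lnot D  //  F C.
          branch 1.2.1 (add F \lnot D):
            ○ open, literals {D=1, E=0}.
          branch 1.2.2 (add F C):
            ○ open, literals {C=0, E=0}.
  branch 2 (add T (E \land \lnot C)):
    T (E \land \lnot C): α-rule — add T E, T \lnot C.
    F (\lnot (C \to E) \land E): β-rule — branch into F \lnot (C \to E)  //  F E.
      branch 2.1 (add F \lnot (C \to E)):
        F \lnot (C \to E): β-rule — branch into F C  //  T E.
          branch 2.1.1 (add F C):
            ○ open, literals {C=0, E=1}.
          branch 2.1.2 (add T E):
            ○ open, literals {C=0, E=1}.
      branch 2.2 (add F E):
        × closes — contains both E and \lnot E.
1 branch closed, 8 open.
An open branch gives a countermodel: C=0, D=1 (unmentioned atoms arbitrary); the premises hold there but the conclusion fails.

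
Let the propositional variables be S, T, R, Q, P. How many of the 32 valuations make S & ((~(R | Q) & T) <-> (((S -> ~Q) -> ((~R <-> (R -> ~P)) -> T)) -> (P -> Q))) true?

2

Initial set: {T (S & ((~(R | Q) & T) <-> (((S -> ~Q) -> ((~R <-> (R -> ~P)) -> T)) -> (P -> Q))))}.
T (S & ((~(R | Q) & T) <-> (((S -> ~Q) -> ((~R <-> (R -> ~P)) -> T)) -> (P -> Q)))): α-rule — add T S, T ((~(R | Q) & T) <-> (((S -> ~Q) -> ((~R <-> (R -> ~P)) -> T)) -> (P -> Q))).
T ((~(R | Q) & T) <-> (((S -> ~Q) -> ((~R <-> (R -> ~P)) -> T)) -> (P -> Q))): β-rule — branch into T (~(R | Q) & T), T (((S -> ~Q) -> ((~R <-> (R -> ~P)) -> T)) -> (P -> Q))  //  F (~(R | Q) & T), F (((S -> ~Q) -> ((~R <-> (R -> ~P)) -> T)) -> (P -> Q)).
  branch 1 (add T (~(R | Q) & T), T (((S -> ~Q) -> ((~R <-> (R -> ~P)) -> T)) -> (P -> Q))):
    T (~(R | Q) & T): α-rule — add T ~(R | Q), T T.
    T ~(R | Q): α-rule — add F R, F Q.
    T (((S -> ~Q) -> ((~R <-> (R -> ~P)) -> T)) -> (P -> Q)): β-rule — branch into F ((S -> ~Q) -> ((~R <-> (R -> ~P)) -> T))  //  T (P -> Q).
      branch 1.1 (add F ((S -> ~Q) -> ((~R <-> (R -> ~P)) -> T))):
        F ((S -> ~Q) -> ((~R <-> (R -> ~P)) -> T)): α-rule — add T (S -> ~Q), F ((~R <-> (R -> ~P)) -> T).
        F ((~R <-> (R -> ~P)) -> T): α-rule — add T (~R <-> (R -> ~P)), F T.
        × closes — contains both T and ~T.
      branch 1.2 (add T (P -> Q)):
        T (P -> Q): β-rule — branch into F P  //  T Q.
          branch 1.2.1 (add F P):
            ○ open, literals {P=F, Q=F, R=F, S=T, T=T}.
          branch 1.2.2 (add T Q):
            × closes — contains both Q and ~Q.
  branch 2 (add F (~(R | Q) & T), F (((S -> ~Q) -> ((~R <-> (R -> ~P)) -> T)) -> (P -> Q))):
    F (((S -> ~Q) -> ((~R <-> (R -> ~P)) -> T)) -> (P -> Q)): α-rule — add T ((S -> ~Q) -> ((~R <-> (R -> ~P)) -> T)), F (P -> Q).
    F (P -> Q): α-rule — add T P, F Q.
    F (~(R | Q) & T): β-rule — branch into F ~(R | Q)  //  F T.
      branch 2.1 (add F ~(R | Q)):
        T ((S -> ~Q) -> ((~R <-> (R -> ~P)) -> T)): β-rule — branch into F (S -> ~Q)  //  T ((~R <-> (R -> ~P)) -> T).
          branch 2.1.1 (add F (S -> ~Q)):
            F (S -> ~Q): α-rule — add T S, F ~Q.
            × closes — contains both Q and ~Q.
          branch 2.1.2 (add T ((~R <-> (R -> ~P)) -> T)):
            F ~(R | Q): β-rule — branch into T R  //  T Q.
              branch 2.1.2.1 (add T R):
                T ((~R <-> (R -> ~P)) -> T): β-rule — branch into F (~R <-> (R -> ~P))  //  T T.
                  branch 2.1.2.1.1 (add F (~R <-> (R -> ~P))):
                    F (~R <-> (R -> ~P)): β-rule — branch into T ~R, F (R -> ~P)  //  F ~R, T (R -> ~P).
                      branch 2.1.2.1.1.1 (add T ~R, F (R -> ~P)):
                        × closes — contains both R and ~R.
                      branch 2.1.2.1.1.2 (add F ~R, T (R -> ~P)):
                        T (R -> ~P): β-rule — branch into F R  //  T ~P.
                          branch 2.1.2.1.1.2.1 (add F R):
                            × closes — contains both R and ~R.
                          branch 2.1.2.1.1.2.2 (add T ~P):
                            × closes — contains both P and ~P.
                  branch 2.1.2.1.2 (add T T):
                    ○ open, literals {P=T, Q=F, R=T, S=T, T=T}.
              branch 2.1.2.2 (add T Q):
                × closes — contains both Q and ~Q.
      branch 2.2 (add F T):
        T ((S -> ~Q) -> ((~R <-> (R -> ~P)) -> T)): β-rule — branch into F (S -> ~Q)  //  T ((~R <-> (R -> ~P)) -> T).
          branch 2.2.1 (add F (S -> ~Q)):
            F (S -> ~Q): α-rule — add T S, F ~Q.
            × closes — contains both Q and ~Q.
          branch 2.2.2 (add T ((~R <-> (R -> ~P)) -> T)):
            T ((~R <-> (R -> ~P)) -> T): β-rule — branch into F (~R <-> (R -> ~P))  //  T T.
              branch 2.2.2.1 (add F (~R <-> (R -> ~P))):
                F (~R <-> (R -> ~P)): β-rule — branch into T ~R, F (R -> ~P)  //  F ~R, T (R -> ~P).
                  branch 2.2.2.1.1 (add T ~R, F (R -> ~P)):
                    F (R -> ~P): α-rule — add T R, F ~P.
                    × closes — contains both R and ~R.
                  branch 2.2.2.1.2 (add F ~R, T (R -> ~P)):
                    T (R -> ~P): β-rule — branch into F R  //  T ~P.
                      branch 2.2.2.1.2.1 (add F R):
                        × closes — contains both R and ~R.
                      branch 2.2.2.1.2.2 (add T ~P):
                        × closes — contains both P and ~P.
              branch 2.2.2.2 (add T T):
                × closes — contains both T and ~T.
12 branches closed, 2 open.
Each open branch fixes some atoms; the unmentioned ones are free. Counting distinct full assignments: branch {P=F, Q=F, R=F, S=T, T=T} (none free) contributes 1 new; branch {P=T, Q=F, R=T, S=T, T=T} (none free) contributes 1 new. Total: 2.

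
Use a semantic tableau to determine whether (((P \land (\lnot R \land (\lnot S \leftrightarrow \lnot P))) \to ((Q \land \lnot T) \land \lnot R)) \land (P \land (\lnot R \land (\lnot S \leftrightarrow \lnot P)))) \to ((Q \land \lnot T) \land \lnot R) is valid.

Valid

Assume the negation and expand:
Initial set: {F ((((P \land (\lnot R \land (\lnot S \leftrightarrow \lnot P))) \to ((Q \land \lnot T) \land \lnot R)) \land (P \land (\lnot R \land (\lnot S \leftrightarrow \lnot P)))) \to ((Q \land \lnot T) \land \lnot R))}.
F ((((P \land (\lnot R \land (\lnot S \leftrightarrow \lnot P))) \to ((Q \land \lnot T) \land \lnot R)) \land (P \land (\lnot R \land (\lnot S \leftrightarrow \lnot P)))) \to ((Q \land \lnot T) \land \lnot R)): α-rule — add T (((P \land (\lnot R \land (\lnot S \leftrightarrow \lnot P))) \to ((Q \land \lnot T) \land \lnot R)) \land (P \land (\lnot R \land (\lnot S \leftrightarrow \lnot P)))), F ((Q \land \lnot T) \land \lnot R).
T (((P \land (\lnot R \land (\lnot S \leftrightarrow \lnot P))) \to ((Q \land \lnot T) \land \lnot R)) \land (P \land (\lnot R \land (\lnot S \leftrightarrow \lnot P)))): α-rule — add T ((P \land (\lnot R \land (\lnot S \leftrightarrow \lnot P))) \to ((Q \land \lnot T) \land \lnot R)), T (P \land (\lnot R \land (\lnot S \leftrightarrow \lnot P))).
T (P \land (\lnot R \land (\lnot S \leftrightarrow \lnot P))): α-rule — add T P, T (\lnot R \land (\lnot S \leftrightarrow \lnot P)).
T (\lnot R \land (\lnot S \leftrightarrow \lnot P)): α-rule — add T \lnot R, T (\lnot S \leftrightarrow \lnot P).
F ((Q \land \lnot T) \land \lnot R): β-rule — branch into F (Q \land \lnot T)  //  F \lnot R.
  branch 1 (add F (Q \land \lnot T)):
    T ((P \land (\lnot R \land (\lnot S \leftrightarrow \lnot P))) \to ((Q \land \lnot T) \land \lnot R)): β-rule — branch into F (P \land (\lnot R \land (\lnot S \leftrightarrow \lnot P)))  //  T ((Q \land \lnot T) \land \lnot R).
      branch 1.1 (add F (P \land (\lnot R \land (\lnot S \leftrightarrow \lnot P)))):
        T (\lnot S \leftrightarrow \lnot P): β-rule — branch into T \lnot S, T \lnot P  //  F \lnot S, F \lnot P.
          branch 1.1.1 (add T \lnot S, T \lnot P):
            × closes — contains both P and \lnot P.
          branch 1.1.2 (add F \lnot S, F \lnot P):
            F (Q \land \lnot T): β-rule — branch into F Q  //  F \lnot T.
              branch 1.1.2.1 (add F Q):
                F (P \land (\lnot R \land (\lnot S \leftrightarrow \lnot P))): β-rule — branch into F P  //  F (\lnot R \land (\lnot S \leftrightarrow \lnot P)).
                  branch 1.1.2.1.1 (add F P):
                    × closes — contains both P and \lnot P.
                  branch 1.1.2.1.2 (add F (\lnot R \land (\lnot S \leftrightarrow \lnot P))):
                    F (\lnot R \land (\lnot S \leftrightarrow \lnot P)): β-rule — branch into F \lnot R  //  F (\lnot S \leftrightarrow \lnot P).
                      branch 1.1.2.1.2.1 (add F \lnot R):
                        × closes — contains both R and \lnot R.
                      branch 1.1.2.1.2.2 (add F (\lnot S \leftrightarrow \lnot P)):
                        F (\lnot S \leftrightarrow \lnot P): β-rule — branch into T \lnot S, F \lnot P  //  F \lnot S, T \lnot P.
                          branch 1.1.2.1.2.2.1 (add T \lnot S, F \lnot P):
                            × closes — contains both S and \lnot S.
                          branch 1.1.2.1.2.2.2 (add F \lnot S, T \lnot P):
                            × closes — contains both P and \lnot P.
              branch 1.1.2.2 (add F \lnot T):
                F (P \land (\lnot R \land (\lnot S \leftrightarrow \lnot P))): β-rule — branch into F P  //  F (\lnot R \land (\lnot S \leftrightarrow \lnot P)).
                  branch 1.1.2.2.1 (add F P):
                    × closes — contains both P and \lnot P.
                  branch 1.1.2.2.2 (add F (\lnot R \land (\lnot S \leftrightarrow \lnot P))):
                    F (\lnot R \land (\lnot S \leftrightarrow \lnot P)): β-rule — branch into F \lnot R  //  F (\lnot S \leftrightarrow \lnot P).
                      branch 1.1.2.2.2.1 (add F \lnot R):
                        × closes — contains both R and \lnot R.
                      branch 1.1.2.2.2.2 (add F (\lnot S \leftrightarrow \lnot P)):
                        F (\lnot S \leftrightarrow \lnot P): β-rule — branch into T \lnot S, F \lnot P  //  F \lnot S, T \lnot P.
                          branch 1.1.2.2.2.2.1 (add T \lnot S, F \lnot P):
                            × closes — contains both S and \lnot S.
                          branch 1.1.2.2.2.2.2 (add F \lnot S, T \lnot P):
                            × closes — contains both P and \lnot P.
      branch 1.2 (add T ((Q \land \lnot T) \land \lnot R)):
        T ((Q \land \lnot T) \land \lnot R): α-rule — add T (Q \land \lnot T), T \lnot R.
        T (Q \land \lnot T): α-rule — add T Q, T \lnot T.
        T (\lnot S \leftrightarrow \lnot P): β-rule — branch into T \lnot S, T \lnot P  //  F \lnot S, F \lnot P.
          branch 1.2.1 (add T \lnot S, T \lnot P):
            × closes — contains both P and \lnot P.
          branch 1.2.2 (add F \lnot S, F \lnot P):
            F (Q \land \lnot T): β-rule — branch into F Q  //  F \lnot T.
              branch 1.2.2.1 (add F Q):
                × closes — contains both Q and \lnot Q.
              branch 1.2.2.2 (add F \lnot T):
                × closes — contains both T and \lnot T.
  branch 2 (add F \lnot R):
    × closes — contains both R and \lnot R.
All 13 branches close.
Every branch closed, so the negation is unsatisfiable and the formula is valid.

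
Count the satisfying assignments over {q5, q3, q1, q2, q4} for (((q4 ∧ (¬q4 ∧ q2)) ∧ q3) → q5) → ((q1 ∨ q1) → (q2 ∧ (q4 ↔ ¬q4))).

Initial set: {((((q4 ∧ (¬q4 ∧ q2)) ∧ q3) → q5) → ((q1 ∨ q1) → (q2 ∧ (q4 ↔ ¬q4))))}.
((((q4 ∧ (¬q4 ∧ q2)) ∧ q3) → q5) → ((q1 ∨ q1) → (q2 ∧ (q4 ↔ ¬q4)))): β-rule — branch into ¬(((q4 ∧ (¬q4 ∧ q2)) ∧ q3) → q5)  //  ((q1 ∨ q1) → (q2 ∧ (q4 ↔ ¬q4))).
  branch 1 (add ¬(((q4 ∧ (¬q4 ∧ q2)) ∧ q3) → q5)):
    ¬(((q4 ∧ (¬q4 ∧ q2)) ∧ q3) → q5): α-rule — add ((q4 ∧ (¬q4 ∧ q2)) ∧ q3), ¬q5.
    ((q4 ∧ (¬q4 ∧ q2)) ∧ q3): α-rule — add (q4 ∧ (¬q4 ∧ q2)), q3.
    (q4 ∧ (¬q4 ∧ q2)): α-rule — add q4, (¬q4 ∧ q2).
    (¬q4 ∧ q2): α-rule — add ¬q4, q2.
    × closes — contains both q4 and ¬q4.
  branch 2 (add ((q1 ∨ q1) → (q2 ∧ (q4 ↔ ¬q4)))):
    ((q1 ∨ q1) → (q2 ∧ (q4 ↔ ¬q4))): β-rule — branch into ¬(q1 ∨ q1)  //  (q2 ∧ (q4 ↔ ¬q4)).
      branch 2.1 (add ¬(q1 ∨ q1)):
        ¬(q1 ∨ q1): α-rule — add ¬q1, ¬q1.
        ○ open, literals {q1=F}.
      branch 2.2 (add (q2 ∧ (q4 ↔ ¬q4))):
        (q2 ∧ (q4 ↔ ¬q4)): α-rule — add q2, (q4 ↔ ¬q4).
        (q4 ↔ ¬q4): β-rule — branch into q4, ¬q4  //  ¬q4, ¬¬q4.
          branch 2.2.1 (add q4, ¬q4):
            × closes — contains both q4 and ¬q4.
          branch 2.2.2 (add ¬q4, ¬¬q4):
            × closes — contains both q4 and ¬q4.
3 branches closed, 1 open.
Each open branch fixes some atoms; the unmentioned ones are free. Counting distinct full assignments: branch {q1=F} (q5, q3, q2, q4) contributes 16 new. Total: 16.

16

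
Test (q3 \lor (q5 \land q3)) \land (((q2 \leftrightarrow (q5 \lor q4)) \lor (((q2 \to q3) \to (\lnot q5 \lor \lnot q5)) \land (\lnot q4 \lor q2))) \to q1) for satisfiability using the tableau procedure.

Initial set: {((q3 \lor (q5 \land q3)) \land (((q2 \leftrightarrow (q5 \lor q4)) \lor (((q2 \to q3) \to (\lnot q5 \lor \lnot q5)) \land (\lnot q4 \lor q2))) \to q1))}.
((q3 \lor (q5 \land q3)) \land (((q2 \leftrightarrow (q5 \lor q4)) \lor (((q2 \to q3) \to (\lnot q5 \lor \lnot q5)) \land (\lnot q4 \lor q2))) \to q1)): α-rule — add (q3 \lor (q5 \land q3)), (((q2 \leftrightarrow (q5 \lor q4)) \lor (((q2 \to q3) \to (\lnot q5 \lor \lnot q5)) \land (\lnot q4 \lor q2))) \to q1).
(q3 \lor (q5 \land q3)): β-rule — branch into q3  //  (q5 \land q3).
  branch 1 (add q3):
    (((q2 \leftrightarrow (q5 \lor q4)) \lor (((q2 \to q3) \to (\lnot q5 \lor \lnot q5)) \land (\lnot q4 \lor q2))) \to q1): β-rule — branch into \lnot ((q2 \leftrightarrow (q5 \lor q4)) \lor (((q2 \to q3) \to (\lnot q5 \lor \lnot q5)) \land (\lnot q4 \lor q2)))  //  q1.
      branch 1.1 (add \lnot ((q2 \leftrightarrow (q5 \lor q4)) \lor (((q2 \to q3) \to (\lnot q5 \lor \lnot q5)) \land (\lnot q4 \lor q2)))):
        \lnot ((q2 \leftrightarrow (q5 \lor q4)) \lor (((q2 \to q3) \to (\lnot q5 \lor \lnot q5)) \land (\lnot q4 \lor q2))): α-rule — add \lnot (q2 \leftrightarrow (q5 \lor q4)), \lnot (((q2 \to q3) \to (\lnot q5 \lor \lnot q5)) \land (\lnot q4 \lor q2)).
        \lnot (q2 \leftrightarrow (q5 \lor q4)): β-rule — branch into q2, \lnot (q5 \lor q4)  //  \lnot q2, (q5 \lor q4).
          branch 1.1.1 (add q2, \lnot (q5 \lor q4)):
            \lnot (q5 \lor q4): α-rule — add \lnot q5, \lnot q4.
            \lnot (((q2 \to q3) \to (\lnot q5 \lor \lnot q5)) \land (\lnot q4 \lor q2)): β-rule — branch into \lnot ((q2 \to q3) \to (\lnot q5 \lor \lnot q5))  //  \lnot (\lnot q4 \lor q2).
              branch 1.1.1.1 (add \lnot ((q2 \to q3) \to (\lnot q5 \lor \lnot q5))):
                \lnot ((q2 \to q3) \to (\lnot q5 \lor \lnot q5)): α-rule — add (q2 \to q3), \lnot (\lnot q5 \lor \lnot q5).
                \lnot (\lnot q5 \lor \lnot q5): α-rule — add \lnot \lnot q5, \lnot \lnot q5.
                × closes — contains both q5 and \lnot q5.
              branch 1.1.1.2 (add \lnot (\lnot q4 \lor q2)):
                \lnot (\lnot q4 \lor q2): α-rule — add \lnot \lnot q4, \lnot q2.
                × closes — contains both q4 and \lnot q4.
          branch 1.1.2 (add \lnot q2, (q5 \lor q4)):
            \lnot (((q2 \to q3) \to (\lnot q5 \lor \lnot q5)) \land (\lnot q4 \lor q2)): β-rule — branch into \lnot ((q2 \to q3) \to (\lnot q5 \lor \lnot q5))  //  \lnot (\lnot q4 \lor q2).
              branch 1.1.2.1 (add \lnot ((q2 \to q3) \to (\lnot q5 \lor \lnot q5))):
                \lnot ((q2 \to q3) \to (\lnot q5 \lor \lnot q5)): α-rule — add (q2 \to q3), \lnot (\lnot q5 \lor \lnot q5).
                \lnot (\lnot q5 \lor \lnot q5): α-rule — add \lnot \lnot q5, \lnot \lnot q5.
                (q5 \lor q4): β-rule — branch into q5  //  q4.
                  branch 1.1.2.1.1 (add q5):
                    (q2 \to q3): β-rule — branch into \lnot q2  //  q3.
                      branch 1.1.2.1.1.1 (add \lnot q2):
                        ○ open, literals {q2=F, q3=T, q5=T}.
                      branch 1.1.2.1.1.2 (add q3):
                        ○ open, literals {q2=F, q3=T, q5=T}.
                  branch 1.1.2.1.2 (add q4):
                    (q2 \to q3): β-rule — branch into \lnot q2  //  q3.
                      branch 1.1.2.1.2.1 (add \lnot q2):
                        ○ open, literals {q2=F, q3=T, q4=T, q5=T}.
                      branch 1.1.2.1.2.2 (add q3):
                        ○ open, literals {q2=F, q3=T, q4=T, q5=T}.
              branch 1.1.2.2 (add \lnot (\lnot q4 \lor q2)):
                \lnot (\lnot q4 \lor q2): α-rule — add \lnot \lnot q4, \lnot q2.
                (q5 \lor q4): β-rule — branch into q5  //  q4.
                  branch 1.1.2.2.1 (add q5):
                    ○ open, literals {q2=F, q3=T, q4=T, q5=T}.
                  branch 1.1.2.2.2 (add q4):
                    ○ open, literals {q2=F, q3=T, q4=T}.
      branch 1.2 (add q1):
        ○ open, literals {q1=T, q3=T}.
  branch 2 (add (q5 \land q3)):
    (q5 \land q3): α-rule — add q5, q3.
    (((q2 \leftrightarrow (q5 \lor q4)) \lor (((q2 \to q3) \to (\lnot q5 \lor \lnot q5)) \land (\lnot q4 \lor q2))) \to q1): β-rule — branch into \lnot ((q2 \leftrightarrow (q5 \lor q4)) \lor (((q2 \to q3) \to (\lnot q5 \lor \lnot q5)) \land (\lnot q4 \lor q2)))  //  q1.
      branch 2.1 (add \lnot ((q2 \leftrightarrow (q5 \lor q4)) \lor (((q2 \to q3) \to (\lnot q5 \lor \lnot q5)) \land (\lnot q4 \lor q2)))):
        \lnot ((q2 \leftrightarrow (q5 \lor q4)) \lor (((q2 \to q3) \to (\lnot q5 \lor \lnot q5)) \land (\lnot q4 \lor q2))): α-rule — add \lnot (q2 \leftrightarrow (q5 \lor q4)), \lnot (((q2 \to q3) \to (\lnot q5 \lor \lnot q5)) \land (\lnot q4 \lor q2)).
        \lnot (q2 \leftrightarrow (q5 \lor q4)): β-rule — branch into q2, \lnot (q5 \lor q4)  //  \lnot q2, (q5 \lor q4).
          branch 2.1.1 (add q2, \lnot (q5 \lor q4)):
            \lnot (q5 \lor q4): α-rule — add \lnot q5, \lnot q4.
            × closes — contains both q5 and \lnot q5.
          branch 2.1.2 (add \lnot q2, (q5 \lor q4)):
            \lnot (((q2 \to q3) \to (\lnot q5 \lor \lnot q5)) \land (\lnot q4 \lor q2)): β-rule — branch into \lnot ((q2 \to q3) \to (\lnot q5 \lor \lnot q5))  //  \lnot (\lnot q4 \lor q2).
              branch 2.1.2.1 (add \lnot ((q2 \to q3) \to (\lnot q5 \lor \lnot q5))):
                \lnot ((q2 \to q3) \to (\lnot q5 \lor \lnot q5)): α-rule — add (q2 \to q3), \lnot (\lnot q5 \lor \lnot q5).
                \lnot (\lnot q5 \lor \lnot q5): α-rule — add \lnot \lnot q5, \lnot \lnot q5.
                (q5 \lor q4): β-rule — branch into q5  //  q4.
                  branch 2.1.2.1.1 (add q5):
                    (q2 \to q3): β-rule — branch into \lnot q2  //  q3.
                      branch 2.1.2.1.1.1 (add \lnot q2):
                        ○ open, literals {q2=F, q3=T, q5=T}.
                      branch 2.1.2.1.1.2 (add q3):
                        ○ open, literals {q2=F, q3=T, q5=T}.
                  branch 2.1.2.1.2 (add q4):
                    (q2 \to q3): β-rule — branch into \lnot q2  //  q3.
                      branch 2.1.2.1.2.1 (add \lnot q2):
                        ○ open, literals {q2=F, q3=T, q4=T, q5=T}.
                      branch 2.1.2.1.2.2 (add q3):
                        ○ open, literals {q2=F, q3=T, q4=T, q5=T}.
              branch 2.1.2.2 (add \lnot (\lnot q4 \lor q2)):
                \lnot (\lnot q4 \lor q2): α-rule — add \lnot \lnot q4, \lnot q2.
                (q5 \lor q4): β-rule — branch into q5  //  q4.
                  branch 2.1.2.2.1 (add q5):
                    ○ open, literals {q2=F, q3=T, q4=T, q5=T}.
                  branch 2.1.2.2.2 (add q4):
                    ○ open, literals {q2=F, q3=T, q4=T, q5=T}.
      branch 2.2 (add q1):
        ○ open, literals {q1=T, q3=T, q5=T}.
3 branches closed, 14 open.
An open branch gives a satisfying assignment: q2=F, q3=T, q5=T.

Satisfiable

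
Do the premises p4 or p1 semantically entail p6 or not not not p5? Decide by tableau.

No

Initial set: {(p4 or p1); not (p6 or not not not p5)}.
not (p6 or not not not p5): α-rule — add not p6, not not not not p5.
not not not not p5: drop double negation, giving not not p5.
(p4 or p1): β-rule — branch into p4  //  p1.
  branch 1 (add p4):
    ○ open, literals {p4=true, p5=true, p6=false}.
  branch 2 (add p1):
    ○ open, literals {p1=true, p5=true, p6=false}.
0 branches closed, 2 open.
An open branch gives a countermodel: p4=true, p5=true, p6=false (unmentioned atoms arbitrary); the premises hold there but the conclusion fails.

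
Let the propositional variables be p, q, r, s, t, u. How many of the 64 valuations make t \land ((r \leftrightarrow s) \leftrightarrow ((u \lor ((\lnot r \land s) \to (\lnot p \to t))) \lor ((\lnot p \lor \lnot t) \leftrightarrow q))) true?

Initial set: {(t \land ((r \leftrightarrow s) \leftrightarrow ((u \lor ((\lnot r \land s) \to (\lnot p \to t))) \lor ((\lnot p \lor \lnot t) \leftrightarrow q))))}.
(t \land ((r \leftrightarrow s) \leftrightarrow ((u \lor ((\lnot r \land s) \to (\lnot p \to t))) \lor ((\lnot p \lor \lnot t) \leftrightarrow q)))): α-rule — add t, ((r \leftrightarrow s) \leftrightarrow ((u \lor ((\lnot r \land s) \to (\lnot p \to t))) \lor ((\lnot p \lor \lnot t) \leftrightarrow q))).
((r \leftrightarrow s) \leftrightarrow ((u \lor ((\lnot r \land s) \to (\lnot p \to t))) \lor ((\lnot p \lor \lnot t) \leftrightarrow q))): β-rule — branch into (r \leftrightarrow s), ((u \lor ((\lnot r \land s) \to (\lnot p \to t))) \lor ((\lnot p \lor \lnot t) \leftrightarrow q))  //  \lnot (r \leftrightarrow s), \lnot ((u \lor ((\lnot r \land s) \to (\lnot p \to t))) \lor ((\lnot p \lor \lnot t) \leftrightarrow q)).
  branch 1 (add (r \leftrightarrow s), ((u \lor ((\lnot r \land s) \to (\lnot p \to t))) \lor ((\lnot p \lor \lnot t) \leftrightarrow q))):
    (r \leftrightarrow s): β-rule — branch into r, s  //  \lnot r, \lnot s.
      branch 1.1 (add r, s):
        ((u \lor ((\lnot r \land s) \to (\lnot p \to t))) \lor ((\lnot p \lor \lnot t) \leftrightarrow q)): β-rule — branch into (u \lor ((\lnot r \land s) \to (\lnot p \to t)))  //  ((\lnot p \lor \lnot t) \leftrightarrow q).
          branch 1.1.1 (add (u \lor ((\lnot r \land s) \to (\lnot p \to t)))):
            (u \lor ((\lnot r \land s) \to (\lnot p \to t))): β-rule — branch into u  //  ((\lnot r \land s) \to (\lnot p \to t)).
              branch 1.1.1.1 (add u):
                ○ open, literals {r=true, s=true, t=true, u=true}.
              branch 1.1.1.2 (add ((\lnot r \land s) \to (\lnot p \to t))):
                ((\lnot r \land s) \to (\lnot p \to t)): β-rule — branch into \lnot (\lnot r \land s)  //  (\lnot p \to t).
                  branch 1.1.1.2.1 (add \lnot (\lnot r \land s)):
                    \lnot (\lnot r \land s): β-rule — branch into \lnot \lnot r  //  \lnot s.
                      branch 1.1.1.2.1.1 (add \lnot \lnot r):
                        ○ open, literals {r=true, s=true, t=true}.
                      branch 1.1.1.2.1.2 (add \lnot s):
                        × closes — contains both s and \lnot s.
                  branch 1.1.1.2.2 (add (\lnot p \to t)):
                    (\lnot p \to t): β-rule — branch into \lnot \lnot p  //  t.
                      branch 1.1.1.2.2.1 (add \lnot \lnot p):
                        ○ open, literals {p=true, r=true, s=true, t=true}.
                      branch 1.1.1.2.2.2 (add t):
                        ○ open, literals {r=true, s=true, t=true}.
          branch 1.1.2 (add ((\lnot p \lor \lnot t) \leftrightarrow q)):
            ((\lnot p \lor \lnot t) \leftrightarrow q): β-rule — branch into (\lnot p \lor \lnot t), q  //  \lnot (\lnot p \lor \lnot t), \lnot q.
              branch 1.1.2.1 (add (\lnot p \lor \lnot t), q):
                (\lnot p \lor \lnot t): β-rule — branch into \lnot p  //  \lnot t.
                  branch 1.1.2.1.1 (add \lnot p):
                    ○ open, literals {p=false, q=true, r=true, s=true, t=true}.
                  branch 1.1.2.1.2 (add \lnot t):
                    × closes — contains both t and \lnot t.
              branch 1.1.2.2 (add \lnot (\lnot p \lor \lnot t), \lnot q):
                \lnot (\lnot p \lor \lnot t): α-rule — add \lnot \lnot p, \lnot \lnot t.
                ○ open, literals {p=true, q=false, r=true, s=true, t=true}.
      branch 1.2 (add \lnot r, \lnot s):
        ((u \lor ((\lnot r \land s) \to (\lnot p \to t))) \lor ((\lnot p \lor \lnot t) \leftrightarrow q)): β-rule — branch into (u \lor ((\lnot r \land s) \to (\lnot p \to t)))  //  ((\lnot p \lor \lnot t) \leftrightarrow q).
          branch 1.2.1 (add (u \lor ((\lnot r \land s) \to (\lnot p \to t)))):
            (u \lor ((\lnot r \land s) \to (\lnot p \to t))): β-rule — branch into u  //  ((\lnot r \land s) \to (\lnot p \to t)).
              branch 1.2.1.1 (add u):
                ○ open, literals {r=false, s=false, t=true, u=true}.
              branch 1.2.1.2 (add ((\lnot r \land s) \to (\lnot p \to t))):
                ((\lnot r \land s) \to (\lnot p \to t)): β-rule — branch into \lnot (\lnot r \land s)  //  (\lnot p \to t).
                  branch 1.2.1.2.1 (add \lnot (\lnot r \land s)):
                    \lnot (\lnot r \land s): β-rule — branch into \lnot \lnot r  //  \lnot s.
                      branch 1.2.1.2.1.1 (add \lnot \lnot r):
                        × closes — contains both r and \lnot r.
                      branch 1.2.1.2.1.2 (add \lnot s):
                        ○ open, literals {r=false, s=false, t=true}.
                  branch 1.2.1.2.2 (add (\lnot p \to t)):
                    (\lnot p \to t): β-rule — branch into \lnot \lnot p  //  t.
                      branch 1.2.1.2.2.1 (add \lnot \lnot p):
                        ○ open, literals {p=true, r=false, s=false, t=true}.
                      branch 1.2.1.2.2.2 (add t):
                        ○ open, literals {r=false, s=false, t=true}.
          branch 1.2.2 (add ((\lnot p \lor \lnot t) \leftrightarrow q)):
            ((\lnot p \lor \lnot t) \leftrightarrow q): β-rule — branch into (\lnot p \lor \lnot t), q  //  \lnot (\lnot p \lor \lnot t), \lnot q.
              branch 1.2.2.1 (add (\lnot p \lor \lnot t), q):
                (\lnot p \lor \lnot t): β-rule — branch into \lnot p  //  \lnot t.
                  branch 1.2.2.1.1 (add \lnot p):
                    ○ open, literals {p=false, q=true, r=false, s=false, t=true}.
                  branch 1.2.2.1.2 (add \lnot t):
                    × closes — contains both t and \lnot t.
              branch 1.2.2.2 (add \lnot (\lnot p \lor \lnot t), \lnot q):
                \lnot (\lnot p \lor \lnot t): α-rule — add \lnot \lnot p, \lnot \lnot t.
                ○ open, literals {p=true, q=false, r=false, s=false, t=true}.
  branch 2 (add \lnot (r \leftrightarrow s), \lnot ((u \lor ((\lnot r \land s) \to (\lnot p \to t))) \lor ((\lnot p \lor \lnot t) \leftrightarrow q))):
    \lnot ((u \lor ((\lnot r \land s) \to (\lnot p \to t))) \lor ((\lnot p \lor \lnot t) \leftrightarrow q)): α-rule — add \lnot (u \lor ((\lnot r \land s) \to (\lnot p \to t))), \lnot ((\lnot p \lor \lnot t) \leftrightarrow q).
    \lnot (u \lor ((\lnot r \land s) \to (\lnot p \to t))): α-rule — add \lnot u, \lnot ((\lnot r \land s) \to (\lnot p \to t)).
    \lnot ((\lnot r \land s) \to (\lnot p \to t)): α-rule — add (\lnot r \land s), \lnot (\lnot p \to t).
    (\lnot r \land s): α-rule — add \lnot r, s.
    \lnot (\lnot p \to t): α-rule — add \lnot p, \lnot t.
    × closes — contains both t and \lnot t.
5 branches closed, 12 open.
Each open branch fixes some atoms; the unmentioned ones are free. Counting distinct full assignments: branch {r=true, s=true, t=true, u=true} (p, q) contributes 4 new; branch {r=true, s=true, t=true} (p, q, u) contributes 4 new; branch {p=true, r=true, s=true, t=true} (q, u) contributes 0 new; branch {r=true, s=true, t=true} (p, q, u) contributes 0 new; branch {p=false, q=true, r=true, s=true, t=true} (u) contributes 0 new; branch {p=true, q=false, r=true, s=true, t=true} (u) contributes 0 new; branch {r=false, s=false, t=true, u=true} (p, q) contributes 4 new; branch {r=false, s=false, t=true} (p, q, u) contributes 4 new; branch {p=true, r=false, s=false, t=true} (q, u) contributes 0 new; branch {r=false, s=false, t=true} (p, q, u) contributes 0 new; branch {p=false, q=true, r=false, s=false, t=true} (u) contributes 0 new; branch {p=true, q=false, r=false, s=false, t=true} (u) contributes 0 new. Total: 16.

16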